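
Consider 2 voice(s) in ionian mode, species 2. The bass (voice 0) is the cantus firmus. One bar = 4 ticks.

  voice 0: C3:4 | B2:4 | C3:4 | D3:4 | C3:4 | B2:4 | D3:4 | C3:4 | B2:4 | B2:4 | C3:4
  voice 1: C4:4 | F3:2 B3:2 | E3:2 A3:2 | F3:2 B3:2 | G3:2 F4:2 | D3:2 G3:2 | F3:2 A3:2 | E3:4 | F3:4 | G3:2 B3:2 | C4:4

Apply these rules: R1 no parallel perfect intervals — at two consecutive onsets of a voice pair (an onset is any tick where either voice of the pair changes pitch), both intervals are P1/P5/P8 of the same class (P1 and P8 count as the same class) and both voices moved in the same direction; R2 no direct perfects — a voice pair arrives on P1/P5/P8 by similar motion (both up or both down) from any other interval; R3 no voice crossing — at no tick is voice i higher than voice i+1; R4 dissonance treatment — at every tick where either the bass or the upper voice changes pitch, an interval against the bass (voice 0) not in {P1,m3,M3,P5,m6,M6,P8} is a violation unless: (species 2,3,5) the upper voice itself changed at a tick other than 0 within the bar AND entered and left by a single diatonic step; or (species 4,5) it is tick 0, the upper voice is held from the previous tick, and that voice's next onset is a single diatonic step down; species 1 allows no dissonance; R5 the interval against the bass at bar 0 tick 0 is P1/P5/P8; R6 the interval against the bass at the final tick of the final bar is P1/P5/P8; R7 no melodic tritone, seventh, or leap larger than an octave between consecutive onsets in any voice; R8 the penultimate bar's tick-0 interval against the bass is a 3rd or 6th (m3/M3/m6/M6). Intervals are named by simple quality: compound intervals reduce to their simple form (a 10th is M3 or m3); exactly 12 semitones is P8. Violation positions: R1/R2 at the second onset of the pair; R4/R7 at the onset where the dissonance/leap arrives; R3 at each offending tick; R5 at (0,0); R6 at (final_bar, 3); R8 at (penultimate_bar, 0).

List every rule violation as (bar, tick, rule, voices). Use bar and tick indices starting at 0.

(1, 0, R4, (0, 1))
(1, 2, R7, (1,))
(3, 2, R7, (1,))
(4, 0, R2, (0, 1))
(4, 2, R4, (0, 1))
(4, 2, R7, (1,))
(5, 0, R7, (1,))
(8, 0, R4, (0, 1))
(10, 0, R1, (0, 1))

bar 0: v0=C3 v1=C4 downbeat P8
bar 1: v0=B2 v1=F3 downbeat TT
bar 2: v0=C3 v1=E3 downbeat M3
bar 3: v0=D3 v1=F3 downbeat m3
bar 4: v0=C3 v1=G3 downbeat P5
bar 5: v0=B2 v1=D3 downbeat m3
bar 6: v0=D3 v1=F3 downbeat m3
bar 7: v0=C3 v1=E3 downbeat M3
bar 8: v0=B2 v1=F3 downbeat TT
bar 9: v0=B2 v1=G3 downbeat m6
bar 10: v0=C3 v1=C4 downbeat P8
  -> R4 @ bar 1 tick 0 v(0, 1): B2/F3 TT untreated
  -> R7 @ bar 1 tick 2 v(1,): F3->B3 leap 6st
  -> R7 @ bar 3 tick 2 v(1,): F3->B3 leap 6st
  -> R2 @ bar 4 tick 0 v(0, 1): D3/B3 M6 -> C3/G3 P5 similar
  -> R4 @ bar 4 tick 2 v(0, 1): C3/F4 P4 untreated
  -> R7 @ bar 4 tick 2 v(1,): G3->F4 leap 10st
  -> R7 @ bar 5 tick 0 v(1,): F4->D3 leap 15st
  -> R4 @ bar 8 tick 0 v(0, 1): B2/F3 TT untreated
  -> R1 @ bar 10 tick 0 v(0, 1): B2/B3 P8 -> C3/C4 P8 similar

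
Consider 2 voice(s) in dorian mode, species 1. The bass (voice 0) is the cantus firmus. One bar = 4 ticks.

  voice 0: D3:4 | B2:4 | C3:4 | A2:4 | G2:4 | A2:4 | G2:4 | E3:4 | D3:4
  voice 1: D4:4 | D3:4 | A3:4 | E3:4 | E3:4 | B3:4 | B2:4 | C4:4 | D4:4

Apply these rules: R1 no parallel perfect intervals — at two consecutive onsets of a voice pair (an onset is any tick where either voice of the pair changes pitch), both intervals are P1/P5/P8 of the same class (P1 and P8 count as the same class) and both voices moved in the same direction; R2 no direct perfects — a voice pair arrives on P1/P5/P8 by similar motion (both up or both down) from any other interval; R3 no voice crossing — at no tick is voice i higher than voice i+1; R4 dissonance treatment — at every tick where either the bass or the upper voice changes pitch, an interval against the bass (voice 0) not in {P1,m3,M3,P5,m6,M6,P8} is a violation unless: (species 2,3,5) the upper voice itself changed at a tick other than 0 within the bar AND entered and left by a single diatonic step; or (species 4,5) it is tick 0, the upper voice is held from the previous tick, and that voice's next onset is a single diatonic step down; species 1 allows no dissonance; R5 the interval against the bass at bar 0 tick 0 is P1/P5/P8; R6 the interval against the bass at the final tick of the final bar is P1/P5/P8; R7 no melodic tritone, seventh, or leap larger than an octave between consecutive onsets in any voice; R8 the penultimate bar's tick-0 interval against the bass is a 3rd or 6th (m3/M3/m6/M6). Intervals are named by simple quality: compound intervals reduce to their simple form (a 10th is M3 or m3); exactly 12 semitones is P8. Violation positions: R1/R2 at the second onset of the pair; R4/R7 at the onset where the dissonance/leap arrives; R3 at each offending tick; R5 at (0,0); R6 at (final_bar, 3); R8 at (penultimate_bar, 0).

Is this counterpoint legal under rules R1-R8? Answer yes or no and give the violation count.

No (3 violations)

bar 0: v0=D3 v1=D4 (P8)
bar 1: v0=B2 v1=D3 (m3)
bar 2: v0=C3 v1=A3 (M6)
bar 3: v0=A2 v1=E3 (P5)
bar 4: v0=G2 v1=E3 (M6)
bar 5: v0=A2 v1=B3 (M2)
bar 6: v0=G2 v1=B2 (M3)
bar 7: v0=E3 v1=C4 (m6)
bar 8: v0=D3 v1=D4 (P8)
  R2 @ bar3.0: C3/A3 M6 -> A2/E3 P5 similar
  R4 @ bar5.0: A2/B3 M2 untreated
  R7 @ bar7.0: B2->C4 leap 13st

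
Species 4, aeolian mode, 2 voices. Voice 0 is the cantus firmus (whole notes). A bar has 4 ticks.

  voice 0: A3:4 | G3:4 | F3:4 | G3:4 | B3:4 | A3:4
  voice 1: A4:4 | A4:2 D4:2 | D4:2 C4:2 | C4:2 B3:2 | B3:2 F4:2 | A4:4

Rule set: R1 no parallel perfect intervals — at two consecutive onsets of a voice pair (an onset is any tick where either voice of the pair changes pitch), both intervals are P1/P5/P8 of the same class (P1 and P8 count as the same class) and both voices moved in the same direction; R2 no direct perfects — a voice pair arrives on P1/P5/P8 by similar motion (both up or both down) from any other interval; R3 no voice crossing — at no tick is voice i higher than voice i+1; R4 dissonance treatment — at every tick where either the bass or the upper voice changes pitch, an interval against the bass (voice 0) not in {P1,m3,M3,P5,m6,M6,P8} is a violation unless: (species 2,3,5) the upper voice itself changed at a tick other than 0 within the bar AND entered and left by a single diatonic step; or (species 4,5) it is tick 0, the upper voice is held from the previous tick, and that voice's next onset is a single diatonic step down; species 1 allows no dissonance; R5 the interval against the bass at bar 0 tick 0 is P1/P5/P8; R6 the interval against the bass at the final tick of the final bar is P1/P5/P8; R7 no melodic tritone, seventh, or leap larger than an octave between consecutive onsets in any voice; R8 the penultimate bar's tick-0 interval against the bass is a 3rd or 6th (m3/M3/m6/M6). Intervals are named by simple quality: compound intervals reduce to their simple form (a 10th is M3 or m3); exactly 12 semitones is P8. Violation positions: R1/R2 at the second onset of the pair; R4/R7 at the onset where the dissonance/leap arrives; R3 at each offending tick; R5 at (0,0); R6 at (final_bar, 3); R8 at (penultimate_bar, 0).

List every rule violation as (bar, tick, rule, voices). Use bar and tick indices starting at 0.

(1, 0, R4, (0, 1))
(4, 0, R8, (0, 1))
(4, 2, R4, (0, 1))
(4, 2, R7, (1,))

bar 0: v0=A3 v1=A4 downbeat P8
bar 1: v0=G3 v1=A4 downbeat M2
bar 2: v0=F3 v1=D4 downbeat M6
bar 3: v0=G3 v1=C4 downbeat P4
bar 4: v0=B3 v1=B3 downbeat P1
bar 5: v0=A3 v1=A4 downbeat P8
  -> R4 @ bar 1 tick 0 v(0, 1): G3/A4 M2 untreated
  -> R8 @ bar 4 tick 0 v(0, 1): penult P1 not 3rd/6th
  -> R4 @ bar 4 tick 2 v(0, 1): B3/F4 TT untreated
  -> R7 @ bar 4 tick 2 v(1,): B3->F4 leap 6st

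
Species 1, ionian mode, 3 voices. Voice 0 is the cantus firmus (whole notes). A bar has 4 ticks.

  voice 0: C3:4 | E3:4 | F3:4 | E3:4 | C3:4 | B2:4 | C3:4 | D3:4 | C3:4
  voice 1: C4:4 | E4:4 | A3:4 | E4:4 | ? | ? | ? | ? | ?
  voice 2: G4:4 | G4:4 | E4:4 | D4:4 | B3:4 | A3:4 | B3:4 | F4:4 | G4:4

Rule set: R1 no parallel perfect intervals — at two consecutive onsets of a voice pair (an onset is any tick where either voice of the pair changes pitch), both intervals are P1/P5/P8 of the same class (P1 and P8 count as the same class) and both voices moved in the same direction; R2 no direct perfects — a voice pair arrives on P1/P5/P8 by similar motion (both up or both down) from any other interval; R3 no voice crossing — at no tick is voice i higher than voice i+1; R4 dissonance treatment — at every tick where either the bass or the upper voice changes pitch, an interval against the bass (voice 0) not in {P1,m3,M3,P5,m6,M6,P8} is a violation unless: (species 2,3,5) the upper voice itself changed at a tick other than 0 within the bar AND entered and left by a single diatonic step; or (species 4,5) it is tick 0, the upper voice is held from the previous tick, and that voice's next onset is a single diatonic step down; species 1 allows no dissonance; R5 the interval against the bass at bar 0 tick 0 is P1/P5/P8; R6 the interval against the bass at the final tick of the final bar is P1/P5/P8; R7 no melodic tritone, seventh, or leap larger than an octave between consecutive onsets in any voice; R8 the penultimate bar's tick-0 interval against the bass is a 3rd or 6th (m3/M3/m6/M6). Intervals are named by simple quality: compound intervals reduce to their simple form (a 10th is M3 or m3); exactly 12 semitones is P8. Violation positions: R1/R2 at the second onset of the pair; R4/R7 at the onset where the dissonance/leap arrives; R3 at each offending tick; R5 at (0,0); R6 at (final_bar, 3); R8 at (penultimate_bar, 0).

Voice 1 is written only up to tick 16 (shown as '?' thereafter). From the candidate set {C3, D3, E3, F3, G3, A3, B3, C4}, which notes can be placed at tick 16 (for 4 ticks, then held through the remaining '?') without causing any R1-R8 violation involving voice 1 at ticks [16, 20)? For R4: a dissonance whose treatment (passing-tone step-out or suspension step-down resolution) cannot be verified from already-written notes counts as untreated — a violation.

{A3}

C3: violates R1,R7
D3: violates R4,R7
E3: violates R2
F3: violates R4,R7
G3: violates R2
A3: legal
B3: violates R2,R4
C4: violates R1,R3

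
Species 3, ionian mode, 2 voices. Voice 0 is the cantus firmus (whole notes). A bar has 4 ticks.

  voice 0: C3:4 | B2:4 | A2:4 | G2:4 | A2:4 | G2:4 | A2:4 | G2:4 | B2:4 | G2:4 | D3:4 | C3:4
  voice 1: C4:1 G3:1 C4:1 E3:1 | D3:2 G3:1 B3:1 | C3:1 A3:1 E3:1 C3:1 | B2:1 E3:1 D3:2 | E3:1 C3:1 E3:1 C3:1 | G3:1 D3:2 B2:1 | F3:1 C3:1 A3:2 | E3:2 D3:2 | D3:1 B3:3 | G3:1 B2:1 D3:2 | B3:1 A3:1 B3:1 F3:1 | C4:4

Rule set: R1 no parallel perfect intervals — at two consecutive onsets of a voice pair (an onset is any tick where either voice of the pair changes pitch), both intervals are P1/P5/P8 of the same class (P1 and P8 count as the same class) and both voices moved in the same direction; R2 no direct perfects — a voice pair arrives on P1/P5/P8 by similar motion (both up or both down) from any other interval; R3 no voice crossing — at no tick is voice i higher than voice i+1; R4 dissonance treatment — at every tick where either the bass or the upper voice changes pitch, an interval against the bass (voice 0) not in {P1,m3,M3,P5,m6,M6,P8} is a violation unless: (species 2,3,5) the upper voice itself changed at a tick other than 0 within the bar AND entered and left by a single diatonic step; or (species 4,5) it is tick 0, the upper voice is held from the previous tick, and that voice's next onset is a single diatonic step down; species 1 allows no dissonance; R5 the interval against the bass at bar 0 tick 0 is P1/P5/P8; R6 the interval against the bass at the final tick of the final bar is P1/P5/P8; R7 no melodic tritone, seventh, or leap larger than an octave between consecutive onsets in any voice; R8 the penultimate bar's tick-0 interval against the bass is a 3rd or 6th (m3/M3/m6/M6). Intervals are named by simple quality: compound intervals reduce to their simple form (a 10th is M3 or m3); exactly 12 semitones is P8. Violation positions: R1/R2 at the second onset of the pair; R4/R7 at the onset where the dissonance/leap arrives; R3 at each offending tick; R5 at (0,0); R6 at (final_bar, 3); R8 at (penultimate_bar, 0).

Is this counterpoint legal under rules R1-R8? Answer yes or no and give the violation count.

bar 0: v0=C3 v1=C4 (P8)
bar 1: v0=B2 v1=D3 (m3)
bar 2: v0=A2 v1=C3 (m3)
bar 3: v0=G2 v1=B2 (M3)
bar 4: v0=A2 v1=E3 (P5)
bar 5: v0=G2 v1=G3 (P8)
bar 6: v0=A2 v1=F3 (m6)
bar 7: v0=G2 v1=E3 (M6)
bar 8: v0=B2 v1=D3 (m3)
bar 9: v0=G2 v1=G3 (P8)
bar 10: v0=D3 v1=B3 (M6)
bar 11: v0=C3 v1=C4 (P8)
  R7 @ bar2.0: B3->C3 leap 11st
  R1 @ bar4.0: G2/D3 P5 -> A2/E3 P5 similar
  R7 @ bar6.0: B2->F3 leap 6st
  R1 @ bar9.0: B2/B3 P8 -> G2/G3 P8 similar
  R7 @ bar10.3: B3->F3 leap 6st

No (5 violations)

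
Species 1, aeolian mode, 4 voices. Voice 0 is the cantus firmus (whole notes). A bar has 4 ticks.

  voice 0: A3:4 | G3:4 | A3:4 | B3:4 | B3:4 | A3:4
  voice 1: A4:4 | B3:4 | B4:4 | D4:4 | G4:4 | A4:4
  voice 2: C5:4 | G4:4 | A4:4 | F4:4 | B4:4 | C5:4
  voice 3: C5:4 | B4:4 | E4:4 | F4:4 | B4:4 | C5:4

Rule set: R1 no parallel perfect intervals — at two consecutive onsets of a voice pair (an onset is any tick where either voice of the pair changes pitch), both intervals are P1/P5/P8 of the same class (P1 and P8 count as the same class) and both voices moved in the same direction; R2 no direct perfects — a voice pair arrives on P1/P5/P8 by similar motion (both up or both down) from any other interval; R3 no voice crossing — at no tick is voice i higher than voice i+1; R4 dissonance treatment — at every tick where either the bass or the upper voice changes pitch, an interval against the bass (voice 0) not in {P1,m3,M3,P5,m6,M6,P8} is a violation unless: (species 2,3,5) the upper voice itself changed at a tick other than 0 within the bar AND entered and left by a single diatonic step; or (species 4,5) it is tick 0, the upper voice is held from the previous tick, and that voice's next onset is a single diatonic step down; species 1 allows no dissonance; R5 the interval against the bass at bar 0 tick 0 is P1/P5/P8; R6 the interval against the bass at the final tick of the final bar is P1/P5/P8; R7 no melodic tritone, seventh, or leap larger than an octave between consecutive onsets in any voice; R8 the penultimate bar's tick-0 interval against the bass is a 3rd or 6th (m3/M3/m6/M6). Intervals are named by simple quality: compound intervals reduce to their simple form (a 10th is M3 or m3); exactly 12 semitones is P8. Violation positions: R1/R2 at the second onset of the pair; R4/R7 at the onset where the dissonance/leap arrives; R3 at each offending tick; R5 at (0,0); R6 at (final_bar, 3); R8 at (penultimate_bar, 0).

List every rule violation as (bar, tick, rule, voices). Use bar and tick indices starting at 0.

bar 0: v0=A3 v1=A4 v2=C5 v3=C5 downbeat m3
bar 1: v0=G3 v1=B3 v2=G4 v3=B4 downbeat M3
bar 2: v0=A3 v1=B4 v2=A4 v3=E4 downbeat P5
bar 3: v0=B3 v1=D4 v2=F4 v3=F4 downbeat TT
bar 4: v0=B3 v1=G4 v2=B4 v3=B4 downbeat P8
bar 5: v0=A3 v1=A4 v2=C5 v3=C5 downbeat m3
  -> R5 @ bar 0 tick 0 v(0, 2): opens on m3
  -> R5 @ bar 0 tick 0 v(0, 3): opens on m3
  -> R2 @ bar 1 tick 0 v(0, 2): A3/C5 m3 -> G3/G4 P8 similar
  -> R2 @ bar 1 tick 0 v(1, 3): A4/C5 m3 -> B3/B4 P8 similar
  -> R7 @ bar 1 tick 0 v(1,): A4->B3 leap 10st
  -> R1 @ bar 2 tick 0 v(0, 2): G3/G4 P8 -> A3/A4 P8 similar
  -> R3 @ bar 2 tick 0 v(1, 2): B4 above A4
  -> R3 @ bar 2 tick 0 v(2, 3): A4 above E4
  -> R4 @ bar 2 tick 0 v(0, 1): A3/B4 M2 untreated
  -> R3 @ bar 2 tick 1 v(1, 2): B4 above A4
  -> R3 @ bar 2 tick 1 v(2, 3): A4 above E4
  -> R3 @ bar 2 tick 2 v(1, 2): B4 above A4
  -> R3 @ bar 2 tick 2 v(2, 3): A4 above E4
  -> R3 @ bar 2 tick 3 v(1, 2): B4 above A4
  -> R3 @ bar 2 tick 3 v(2, 3): A4 above E4
  -> R4 @ bar 3 tick 0 v(0, 2): B3/F4 TT untreated
  -> R4 @ bar 3 tick 0 v(0, 3): B3/F4 TT untreated
  -> R1 @ bar 4 tick 0 v(2, 3): F4/F4 P1 -> B4/B4 P1 similar
  -> R7 @ bar 4 tick 0 v(2,): F4->B4 leap 6st
  -> R7 @ bar 4 tick 0 v(3,): F4->B4 leap 6st
  -> R8 @ bar 4 tick 0 v(0, 2): penult P8 not 3rd/6th
  -> R8 @ bar 4 tick 0 v(0, 3): penult P8 not 3rd/6th
  -> R1 @ bar 5 tick 0 v(2, 3): B4/B4 P1 -> C5/C5 P1 similar
  -> R6 @ bar 5 tick 3 v(0, 2): closes on m3
  -> R6 @ bar 5 tick 3 v(0, 3): closes on m3

(0, 0, R5, (0, 2))
(0, 0, R5, (0, 3))
(1, 0, R2, (0, 2))
(1, 0, R2, (1, 3))
(1, 0, R7, (1,))
(2, 0, R1, (0, 2))
(2, 0, R3, (1, 2))
(2, 0, R3, (2, 3))
(2, 0, R4, (0, 1))
(2, 1, R3, (1, 2))
(2, 1, R3, (2, 3))
(2, 2, R3, (1, 2))
(2, 2, R3, (2, 3))
(2, 3, R3, (1, 2))
(2, 3, R3, (2, 3))
(3, 0, R4, (0, 2))
(3, 0, R4, (0, 3))
(4, 0, R1, (2, 3))
(4, 0, R7, (2,))
(4, 0, R7, (3,))
(4, 0, R8, (0, 2))
(4, 0, R8, (0, 3))
(5, 0, R1, (2, 3))
(5, 3, R6, (0, 2))
(5, 3, R6, (0, 3))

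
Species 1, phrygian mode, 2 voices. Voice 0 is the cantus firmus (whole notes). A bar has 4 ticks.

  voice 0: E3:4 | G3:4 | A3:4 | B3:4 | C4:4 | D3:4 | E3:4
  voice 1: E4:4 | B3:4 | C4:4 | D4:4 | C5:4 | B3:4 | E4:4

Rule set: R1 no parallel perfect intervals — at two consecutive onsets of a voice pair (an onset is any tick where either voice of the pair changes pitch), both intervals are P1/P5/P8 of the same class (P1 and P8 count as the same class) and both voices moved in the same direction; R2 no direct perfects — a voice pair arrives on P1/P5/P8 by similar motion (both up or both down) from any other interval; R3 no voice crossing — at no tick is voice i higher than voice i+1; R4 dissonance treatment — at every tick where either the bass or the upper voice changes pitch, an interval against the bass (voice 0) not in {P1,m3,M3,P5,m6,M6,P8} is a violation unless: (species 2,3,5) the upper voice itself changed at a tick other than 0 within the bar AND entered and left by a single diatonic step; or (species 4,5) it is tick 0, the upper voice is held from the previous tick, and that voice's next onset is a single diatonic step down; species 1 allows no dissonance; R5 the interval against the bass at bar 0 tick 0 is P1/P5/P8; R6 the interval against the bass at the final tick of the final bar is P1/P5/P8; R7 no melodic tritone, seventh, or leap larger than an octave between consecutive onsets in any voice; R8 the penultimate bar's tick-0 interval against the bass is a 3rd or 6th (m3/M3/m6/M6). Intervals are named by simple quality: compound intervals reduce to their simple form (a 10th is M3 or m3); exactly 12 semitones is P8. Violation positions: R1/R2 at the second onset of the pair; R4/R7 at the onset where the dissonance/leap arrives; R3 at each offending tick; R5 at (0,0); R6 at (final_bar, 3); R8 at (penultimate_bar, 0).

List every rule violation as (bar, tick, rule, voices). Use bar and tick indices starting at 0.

(4, 0, R2, (0, 1))
(4, 0, R7, (1,))
(5, 0, R7, (0,))
(5, 0, R7, (1,))
(6, 0, R2, (0, 1))

bar 0: v0=E3 v1=E4 downbeat P8
bar 1: v0=G3 v1=B3 downbeat M3
bar 2: v0=A3 v1=C4 downbeat m3
bar 3: v0=B3 v1=D4 downbeat m3
bar 4: v0=C4 v1=C5 downbeat P8
bar 5: v0=D3 v1=B3 downbeat M6
bar 6: v0=E3 v1=E4 downbeat P8
  -> R2 @ bar 4 tick 0 v(0, 1): B3/D4 m3 -> C4/C5 P8 similar
  -> R7 @ bar 4 tick 0 v(1,): D4->C5 leap 10st
  -> R7 @ bar 5 tick 0 v(0,): C4->D3 leap 10st
  -> R7 @ bar 5 tick 0 v(1,): C5->B3 leap 13st
  -> R2 @ bar 6 tick 0 v(0, 1): D3/B3 M6 -> E3/E4 P8 similar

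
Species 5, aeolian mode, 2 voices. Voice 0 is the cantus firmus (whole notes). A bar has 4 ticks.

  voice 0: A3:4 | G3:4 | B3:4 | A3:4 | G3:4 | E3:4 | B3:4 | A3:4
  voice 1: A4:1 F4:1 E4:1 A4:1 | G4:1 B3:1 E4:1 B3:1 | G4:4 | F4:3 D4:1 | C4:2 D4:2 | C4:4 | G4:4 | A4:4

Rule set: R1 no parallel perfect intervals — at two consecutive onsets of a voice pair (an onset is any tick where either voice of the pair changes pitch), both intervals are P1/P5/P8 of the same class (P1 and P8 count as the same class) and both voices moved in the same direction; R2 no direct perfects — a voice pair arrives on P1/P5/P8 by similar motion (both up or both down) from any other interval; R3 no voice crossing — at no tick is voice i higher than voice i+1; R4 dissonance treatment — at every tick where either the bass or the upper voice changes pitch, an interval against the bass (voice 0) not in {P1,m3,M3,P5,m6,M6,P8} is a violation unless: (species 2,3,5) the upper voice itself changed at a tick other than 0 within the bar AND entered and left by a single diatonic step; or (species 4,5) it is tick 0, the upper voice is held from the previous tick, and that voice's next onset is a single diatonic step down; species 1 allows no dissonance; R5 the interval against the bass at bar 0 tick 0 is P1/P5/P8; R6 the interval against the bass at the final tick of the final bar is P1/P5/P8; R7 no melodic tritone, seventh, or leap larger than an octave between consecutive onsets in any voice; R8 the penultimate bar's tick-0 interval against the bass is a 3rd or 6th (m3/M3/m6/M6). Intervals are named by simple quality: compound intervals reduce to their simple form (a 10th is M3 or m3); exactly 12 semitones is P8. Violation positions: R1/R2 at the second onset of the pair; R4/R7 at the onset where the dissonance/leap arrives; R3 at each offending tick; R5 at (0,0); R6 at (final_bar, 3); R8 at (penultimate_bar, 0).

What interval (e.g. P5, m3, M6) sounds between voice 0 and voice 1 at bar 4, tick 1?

P4

voice 0=G3 voice 1=C4 -> P4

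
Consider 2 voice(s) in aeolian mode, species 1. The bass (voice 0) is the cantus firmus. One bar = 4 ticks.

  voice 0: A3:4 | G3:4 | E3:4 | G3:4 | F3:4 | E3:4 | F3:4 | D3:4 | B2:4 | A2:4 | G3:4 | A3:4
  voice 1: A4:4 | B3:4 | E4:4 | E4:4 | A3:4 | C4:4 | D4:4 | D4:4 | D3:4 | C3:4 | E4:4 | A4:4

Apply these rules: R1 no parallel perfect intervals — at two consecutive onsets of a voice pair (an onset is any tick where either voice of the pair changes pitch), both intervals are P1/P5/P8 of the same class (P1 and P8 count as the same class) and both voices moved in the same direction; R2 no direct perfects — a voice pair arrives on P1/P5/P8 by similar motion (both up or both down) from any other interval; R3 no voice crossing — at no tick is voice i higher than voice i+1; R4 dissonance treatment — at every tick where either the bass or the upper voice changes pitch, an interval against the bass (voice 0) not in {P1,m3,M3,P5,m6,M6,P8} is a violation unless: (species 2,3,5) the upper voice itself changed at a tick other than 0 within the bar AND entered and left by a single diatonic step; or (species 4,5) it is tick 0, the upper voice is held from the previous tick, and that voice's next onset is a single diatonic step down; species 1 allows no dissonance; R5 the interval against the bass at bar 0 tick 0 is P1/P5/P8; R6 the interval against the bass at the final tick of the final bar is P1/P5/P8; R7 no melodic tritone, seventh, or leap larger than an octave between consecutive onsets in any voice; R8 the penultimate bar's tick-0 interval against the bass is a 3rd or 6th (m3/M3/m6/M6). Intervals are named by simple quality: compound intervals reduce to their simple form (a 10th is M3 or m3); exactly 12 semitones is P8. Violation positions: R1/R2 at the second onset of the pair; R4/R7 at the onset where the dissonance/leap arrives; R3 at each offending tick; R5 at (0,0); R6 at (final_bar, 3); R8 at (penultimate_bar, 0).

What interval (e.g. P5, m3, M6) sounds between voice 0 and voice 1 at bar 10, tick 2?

M6

voice 0=G3 voice 1=E4 -> M6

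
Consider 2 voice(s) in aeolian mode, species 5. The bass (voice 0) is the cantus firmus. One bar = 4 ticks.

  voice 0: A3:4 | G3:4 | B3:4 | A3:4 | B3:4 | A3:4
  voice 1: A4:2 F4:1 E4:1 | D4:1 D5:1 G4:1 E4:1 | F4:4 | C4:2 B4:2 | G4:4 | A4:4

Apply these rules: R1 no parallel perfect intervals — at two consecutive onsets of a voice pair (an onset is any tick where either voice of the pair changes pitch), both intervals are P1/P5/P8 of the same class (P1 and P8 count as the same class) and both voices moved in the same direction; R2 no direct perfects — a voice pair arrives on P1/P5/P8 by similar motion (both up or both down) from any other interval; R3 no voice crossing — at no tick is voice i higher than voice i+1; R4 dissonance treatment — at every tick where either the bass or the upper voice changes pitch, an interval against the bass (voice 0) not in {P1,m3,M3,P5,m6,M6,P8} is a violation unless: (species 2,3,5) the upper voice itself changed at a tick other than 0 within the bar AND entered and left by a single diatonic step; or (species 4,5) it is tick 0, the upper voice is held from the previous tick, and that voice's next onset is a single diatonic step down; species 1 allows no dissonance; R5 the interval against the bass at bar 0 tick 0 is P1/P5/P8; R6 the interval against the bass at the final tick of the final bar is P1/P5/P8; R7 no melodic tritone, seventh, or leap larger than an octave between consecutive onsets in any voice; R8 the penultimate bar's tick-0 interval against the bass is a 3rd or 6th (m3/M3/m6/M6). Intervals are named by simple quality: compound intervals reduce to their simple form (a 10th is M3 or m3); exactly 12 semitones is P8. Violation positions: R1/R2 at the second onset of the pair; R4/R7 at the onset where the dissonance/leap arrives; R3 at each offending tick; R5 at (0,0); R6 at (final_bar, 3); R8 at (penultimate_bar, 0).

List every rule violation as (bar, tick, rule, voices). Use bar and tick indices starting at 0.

(1, 0, R1, (0, 1))
(2, 0, R4, (0, 1))
(3, 2, R4, (0, 1))
(3, 2, R7, (1,))

bar 0: v0=A3 v1=A4 downbeat P8
bar 1: v0=G3 v1=D4 downbeat P5
bar 2: v0=B3 v1=F4 downbeat TT
bar 3: v0=A3 v1=C4 downbeat m3
bar 4: v0=B3 v1=G4 downbeat m6
bar 5: v0=A3 v1=A4 downbeat P8
  -> R1 @ bar 1 tick 0 v(0, 1): A3/E4 P5 -> G3/D4 P5 similar
  -> R4 @ bar 2 tick 0 v(0, 1): B3/F4 TT untreated
  -> R4 @ bar 3 tick 2 v(0, 1): A3/B4 M2 untreated
  -> R7 @ bar 3 tick 2 v(1,): C4->B4 leap 11st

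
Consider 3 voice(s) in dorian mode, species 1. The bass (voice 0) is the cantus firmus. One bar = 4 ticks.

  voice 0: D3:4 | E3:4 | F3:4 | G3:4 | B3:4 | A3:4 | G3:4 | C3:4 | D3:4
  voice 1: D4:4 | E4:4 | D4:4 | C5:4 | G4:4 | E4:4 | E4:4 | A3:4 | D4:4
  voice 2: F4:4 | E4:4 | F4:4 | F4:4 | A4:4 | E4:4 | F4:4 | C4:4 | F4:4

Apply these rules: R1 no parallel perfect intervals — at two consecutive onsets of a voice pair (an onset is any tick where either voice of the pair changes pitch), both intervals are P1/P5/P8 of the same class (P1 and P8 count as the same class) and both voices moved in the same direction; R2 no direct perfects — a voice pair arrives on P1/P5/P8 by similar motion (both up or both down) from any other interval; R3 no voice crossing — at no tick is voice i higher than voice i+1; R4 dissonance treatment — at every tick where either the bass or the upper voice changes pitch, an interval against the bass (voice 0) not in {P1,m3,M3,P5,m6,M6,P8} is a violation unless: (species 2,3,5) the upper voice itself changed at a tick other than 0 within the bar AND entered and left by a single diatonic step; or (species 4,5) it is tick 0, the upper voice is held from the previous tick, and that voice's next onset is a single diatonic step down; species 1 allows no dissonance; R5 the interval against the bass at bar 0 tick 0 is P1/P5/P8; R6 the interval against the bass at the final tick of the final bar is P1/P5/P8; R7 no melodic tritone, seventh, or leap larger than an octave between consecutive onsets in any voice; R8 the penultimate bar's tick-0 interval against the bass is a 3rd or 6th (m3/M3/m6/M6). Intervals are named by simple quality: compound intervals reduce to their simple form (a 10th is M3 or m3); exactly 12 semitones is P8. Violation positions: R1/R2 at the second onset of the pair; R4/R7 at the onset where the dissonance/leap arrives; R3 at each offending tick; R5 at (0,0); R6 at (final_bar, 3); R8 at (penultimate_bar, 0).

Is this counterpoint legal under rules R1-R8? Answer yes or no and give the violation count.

bar 0: v0=D3 v1=D4 v2=F4 (m3)
bar 1: v0=E3 v1=E4 v2=E4 (P8)
bar 2: v0=F3 v1=D4 v2=F4 (P8)
bar 3: v0=G3 v1=C5 v2=F4 (m7)
bar 4: v0=B3 v1=G4 v2=A4 (m7)
bar 5: v0=A3 v1=E4 v2=E4 (P5)
bar 6: v0=G3 v1=E4 v2=F4 (m7)
bar 7: v0=C3 v1=A3 v2=C4 (P8)
bar 8: v0=D3 v1=D4 v2=F4 (m3)
  R5 @ bar0.0: opens on m3
  R1 @ bar1.0: D3/D4 P8 -> E3/E4 P8 similar
  R1 @ bar2.0: E3/E4 P8 -> F3/F4 P8 similar
  R3 @ bar3.0: C5 above F4
  R4 @ bar3.0: G3/C5 P4 untreated
  R4 @ bar3.0: G3/F4 m7 untreated
  R7 @ bar3.0: D4->C5 leap 10st
  R3 @ bar3.1: C5 above F4
  R3 @ bar3.2: C5 above F4
  R3 @ bar3.3: C5 above F4
  R4 @ bar4.0: B3/A4 m7 untreated
  R2 @ bar5.0: B3/G4 m6 -> A3/E4 P5 similar
  R2 @ bar5.0: B3/A4 m7 -> A3/E4 P5 similar
  R2 @ bar5.0: G4/A4 M2 -> E4/E4 P1 similar
  R4 @ bar6.0: G3/F4 m7 untreated
  R2 @ bar7.0: G3/F4 m7 -> C3/C4 P8 similar
  R8 @ bar7.0: penult P8 not 3rd/6th
  R2 @ bar8.0: C3/A3 M6 -> D3/D4 P8 similar
  R6 @ bar8.3: closes on m3

No (19 violations)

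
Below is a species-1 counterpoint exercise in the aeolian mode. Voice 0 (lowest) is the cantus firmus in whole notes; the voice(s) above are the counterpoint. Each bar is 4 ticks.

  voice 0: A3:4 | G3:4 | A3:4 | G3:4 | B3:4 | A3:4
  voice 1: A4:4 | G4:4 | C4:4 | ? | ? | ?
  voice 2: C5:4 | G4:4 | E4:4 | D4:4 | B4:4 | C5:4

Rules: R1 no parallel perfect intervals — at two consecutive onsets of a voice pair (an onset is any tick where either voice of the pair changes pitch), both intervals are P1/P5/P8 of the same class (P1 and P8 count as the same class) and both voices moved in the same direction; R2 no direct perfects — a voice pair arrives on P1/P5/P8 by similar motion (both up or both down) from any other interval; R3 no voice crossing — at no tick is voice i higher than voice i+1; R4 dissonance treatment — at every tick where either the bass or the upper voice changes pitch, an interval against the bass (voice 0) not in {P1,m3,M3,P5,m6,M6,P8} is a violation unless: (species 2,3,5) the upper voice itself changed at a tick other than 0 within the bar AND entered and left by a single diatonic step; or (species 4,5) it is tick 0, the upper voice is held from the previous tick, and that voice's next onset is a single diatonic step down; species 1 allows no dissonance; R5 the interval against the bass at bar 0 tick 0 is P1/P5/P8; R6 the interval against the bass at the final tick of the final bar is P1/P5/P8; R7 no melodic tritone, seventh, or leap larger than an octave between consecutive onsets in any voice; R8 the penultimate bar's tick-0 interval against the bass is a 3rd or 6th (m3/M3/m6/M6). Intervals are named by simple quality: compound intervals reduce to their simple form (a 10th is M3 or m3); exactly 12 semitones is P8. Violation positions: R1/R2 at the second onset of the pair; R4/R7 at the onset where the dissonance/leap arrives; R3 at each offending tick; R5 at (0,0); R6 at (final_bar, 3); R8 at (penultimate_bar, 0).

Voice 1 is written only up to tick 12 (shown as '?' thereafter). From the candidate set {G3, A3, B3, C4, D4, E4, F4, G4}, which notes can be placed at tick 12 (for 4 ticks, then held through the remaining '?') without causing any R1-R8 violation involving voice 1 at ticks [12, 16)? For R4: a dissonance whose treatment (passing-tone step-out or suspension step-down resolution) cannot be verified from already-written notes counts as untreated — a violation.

G3: violates R2
A3: violates R4
B3: legal
C4: violates R4
D4: legal
E4: violates R3
F4: violates R3,R4
G4: violates R3

{B3, D4}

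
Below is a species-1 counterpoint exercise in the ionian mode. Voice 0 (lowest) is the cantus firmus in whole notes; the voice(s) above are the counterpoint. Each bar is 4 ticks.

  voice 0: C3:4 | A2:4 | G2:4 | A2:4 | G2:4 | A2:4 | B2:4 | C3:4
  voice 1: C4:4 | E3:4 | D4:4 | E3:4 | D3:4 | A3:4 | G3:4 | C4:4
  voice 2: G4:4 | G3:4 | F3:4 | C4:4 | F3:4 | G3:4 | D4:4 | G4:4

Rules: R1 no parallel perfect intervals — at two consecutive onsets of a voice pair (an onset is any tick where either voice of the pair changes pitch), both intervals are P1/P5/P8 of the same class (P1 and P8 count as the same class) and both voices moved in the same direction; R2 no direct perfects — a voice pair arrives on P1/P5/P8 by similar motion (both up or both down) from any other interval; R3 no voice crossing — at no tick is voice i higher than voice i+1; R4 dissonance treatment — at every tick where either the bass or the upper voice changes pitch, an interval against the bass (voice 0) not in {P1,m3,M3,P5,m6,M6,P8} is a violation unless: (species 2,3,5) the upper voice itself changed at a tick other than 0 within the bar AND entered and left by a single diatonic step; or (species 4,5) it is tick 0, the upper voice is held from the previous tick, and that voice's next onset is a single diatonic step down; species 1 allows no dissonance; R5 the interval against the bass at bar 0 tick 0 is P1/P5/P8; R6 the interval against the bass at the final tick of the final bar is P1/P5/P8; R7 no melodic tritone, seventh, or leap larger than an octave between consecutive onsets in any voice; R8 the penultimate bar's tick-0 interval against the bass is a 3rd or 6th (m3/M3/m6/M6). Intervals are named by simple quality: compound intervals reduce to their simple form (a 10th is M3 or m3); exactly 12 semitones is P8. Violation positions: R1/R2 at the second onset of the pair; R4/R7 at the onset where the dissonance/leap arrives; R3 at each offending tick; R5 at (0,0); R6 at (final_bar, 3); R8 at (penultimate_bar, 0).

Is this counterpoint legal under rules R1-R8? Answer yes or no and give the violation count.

No (20 violations)

bar 0: v0=C3 v1=C4 v2=G4 (P5)
bar 1: v0=A2 v1=E3 v2=G3 (m7)
bar 2: v0=G2 v1=D4 v2=F3 (m7)
bar 3: v0=A2 v1=E3 v2=C4 (m3)
bar 4: v0=G2 v1=D3 v2=F3 (m7)
bar 5: v0=A2 v1=A3 v2=G3 (m7)
bar 6: v0=B2 v1=G3 v2=D4 (m3)
bar 7: v0=C3 v1=C4 v2=G4 (P5)
  R2 @ bar1.0: C3/C4 P8 -> A2/E3 P5 similar
  R4 @ bar1.0: A2/G3 m7 untreated
  R3 @ bar2.0: D4 above F3
  R4 @ bar2.0: G2/F3 m7 untreated
  R7 @ bar2.0: E3->D4 leap 10st
  R3 @ bar2.1: D4 above F3
  R3 @ bar2.2: D4 above F3
  R3 @ bar2.3: D4 above F3
  R7 @ bar3.0: D4->E3 leap 10st
  R1 @ bar4.0: A2/E3 P5 -> G2/D3 P5 similar
  R4 @ bar4.0: G2/F3 m7 untreated
  R2 @ bar5.0: G2/D3 P5 -> A2/A3 P8 similar
  R3 @ bar5.0: A3 above G3
  R4 @ bar5.0: A2/G3 m7 untreated
  R3 @ bar5.1: A3 above G3
  R3 @ bar5.2: A3 above G3
  R3 @ bar5.3: A3 above G3
  R1 @ bar7.0: G3/D4 P5 -> C4/G4 P5 similar
  R2 @ bar7.0: B2/G3 m6 -> C3/C4 P8 similar
  R2 @ bar7.0: B2/D4 m3 -> C3/G4 P5 similar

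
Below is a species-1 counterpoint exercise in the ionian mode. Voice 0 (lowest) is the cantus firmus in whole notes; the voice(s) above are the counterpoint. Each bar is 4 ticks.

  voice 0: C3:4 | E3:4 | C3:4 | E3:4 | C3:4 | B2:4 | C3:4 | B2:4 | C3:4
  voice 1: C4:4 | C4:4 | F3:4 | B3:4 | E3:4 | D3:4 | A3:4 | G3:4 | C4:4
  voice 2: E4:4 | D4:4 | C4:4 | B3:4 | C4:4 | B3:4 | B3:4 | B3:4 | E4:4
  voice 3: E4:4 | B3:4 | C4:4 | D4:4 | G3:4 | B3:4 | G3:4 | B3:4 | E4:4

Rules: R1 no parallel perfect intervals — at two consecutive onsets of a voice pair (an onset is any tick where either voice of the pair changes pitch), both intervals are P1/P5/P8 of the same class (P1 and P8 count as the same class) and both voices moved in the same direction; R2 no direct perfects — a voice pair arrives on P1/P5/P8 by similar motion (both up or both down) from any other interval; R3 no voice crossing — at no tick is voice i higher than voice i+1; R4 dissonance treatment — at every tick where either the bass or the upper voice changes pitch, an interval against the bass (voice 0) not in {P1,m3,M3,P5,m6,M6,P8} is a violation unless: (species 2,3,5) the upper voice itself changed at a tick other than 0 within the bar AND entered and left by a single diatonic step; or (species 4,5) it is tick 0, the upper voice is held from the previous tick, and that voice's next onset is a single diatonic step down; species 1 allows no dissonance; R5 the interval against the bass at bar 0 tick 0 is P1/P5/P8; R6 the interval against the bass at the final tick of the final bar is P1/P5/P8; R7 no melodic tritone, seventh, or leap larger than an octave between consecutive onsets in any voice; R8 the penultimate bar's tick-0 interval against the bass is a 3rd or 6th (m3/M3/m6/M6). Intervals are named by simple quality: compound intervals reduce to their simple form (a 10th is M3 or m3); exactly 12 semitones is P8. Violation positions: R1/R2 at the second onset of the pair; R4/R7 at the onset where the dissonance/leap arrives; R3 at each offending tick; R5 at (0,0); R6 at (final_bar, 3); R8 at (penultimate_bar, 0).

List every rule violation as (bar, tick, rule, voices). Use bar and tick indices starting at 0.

bar 0: v0=C3 v1=C4 v2=E4 v3=E4 downbeat M3
bar 1: v0=E3 v1=C4 v2=D4 v3=B3 downbeat P5
bar 2: v0=C3 v1=F3 v2=C4 v3=C4 downbeat P8
bar 3: v0=E3 v1=B3 v2=B3 v3=D4 downbeat m7
bar 4: v0=C3 v1=E3 v2=C4 v3=G3 downbeat P5
bar 5: v0=B2 v1=D3 v2=B3 v3=B3 downbeat P8
bar 6: v0=C3 v1=A3 v2=B3 v3=G3 downbeat P5
bar 7: v0=B2 v1=G3 v2=B3 v3=B3 downbeat P8
bar 8: v0=C3 v1=C4 v2=E4 v3=E4 downbeat M3
  -> R5 @ bar 0 tick 0 v(0, 2): opens on M3
  -> R5 @ bar 0 tick 0 v(0, 3): opens on M3
  -> R3 @ bar 1 tick 0 v(2, 3): D4 above B3
  -> R4 @ bar 1 tick 0 v(0, 2): E3/D4 m7 untreated
  -> R3 @ bar 1 tick 1 v(2, 3): D4 above B3
  -> R3 @ bar 1 tick 2 v(2, 3): D4 above B3
  -> R3 @ bar 1 tick 3 v(2, 3): D4 above B3
  -> R2 @ bar 2 tick 0 v(0, 2): E3/D4 m7 -> C3/C4 P8 similar
  -> R2 @ bar 2 tick 0 v(1, 2): C4/D4 M2 -> F3/C4 P5 similar
  -> R4 @ bar 2 tick 0 v(0, 1): C3/F3 P4 untreated
  -> R2 @ bar 3 tick 0 v(0, 1): C3/F3 P4 -> E3/B3 P5 similar
  -> R4 @ bar 3 tick 0 v(0, 3): E3/D4 m7 untreated
  -> R7 @ bar 3 tick 0 v(1,): F3->B3 leap 6st
  -> R2 @ bar 4 tick 0 v(0, 3): E3/D4 m7 -> C3/G3 P5 similar
  -> R3 @ bar 4 tick 0 v(2, 3): C4 above G3
  -> R3 @ bar 4 tick 1 v(2, 3): C4 above G3
  -> R3 @ bar 4 tick 2 v(2, 3): C4 above G3
  -> R3 @ bar 4 tick 3 v(2, 3): C4 above G3
  -> R1 @ bar 5 tick 0 v(0, 2): C3/C4 P8 -> B2/B3 P8 similar
  -> R3 @ bar 6 tick 0 v(2, 3): B3 above G3
  -> R4 @ bar 6 tick 0 v(0, 2): C3/B3 M7 untreated
  -> R3 @ bar 6 tick 1 v(2, 3): B3 above G3
  -> R3 @ bar 6 tick 2 v(2, 3): B3 above G3
  -> R3 @ bar 6 tick 3 v(2, 3): B3 above G3
  -> R8 @ bar 7 tick 0 v(0, 2): penult P8 not 3rd/6th
  -> R8 @ bar 7 tick 0 v(0, 3): penult P8 not 3rd/6th
  -> R1 @ bar 8 tick 0 v(2, 3): B3/B3 P1 -> E4/E4 P1 similar
  -> R2 @ bar 8 tick 0 v(0, 1): B2/G3 m6 -> C3/C4 P8 similar
  -> R6 @ bar 8 tick 3 v(0, 2): closes on M3
  -> R6 @ bar 8 tick 3 v(0, 3): closes on M3

(0, 0, R5, (0, 2))
(0, 0, R5, (0, 3))
(1, 0, R3, (2, 3))
(1, 0, R4, (0, 2))
(1, 1, R3, (2, 3))
(1, 2, R3, (2, 3))
(1, 3, R3, (2, 3))
(2, 0, R2, (0, 2))
(2, 0, R2, (1, 2))
(2, 0, R4, (0, 1))
(3, 0, R2, (0, 1))
(3, 0, R4, (0, 3))
(3, 0, R7, (1,))
(4, 0, R2, (0, 3))
(4, 0, R3, (2, 3))
(4, 1, R3, (2, 3))
(4, 2, R3, (2, 3))
(4, 3, R3, (2, 3))
(5, 0, R1, (0, 2))
(6, 0, R3, (2, 3))
(6, 0, R4, (0, 2))
(6, 1, R3, (2, 3))
(6, 2, R3, (2, 3))
(6, 3, R3, (2, 3))
(7, 0, R8, (0, 2))
(7, 0, R8, (0, 3))
(8, 0, R1, (2, 3))
(8, 0, R2, (0, 1))
(8, 3, R6, (0, 2))
(8, 3, R6, (0, 3))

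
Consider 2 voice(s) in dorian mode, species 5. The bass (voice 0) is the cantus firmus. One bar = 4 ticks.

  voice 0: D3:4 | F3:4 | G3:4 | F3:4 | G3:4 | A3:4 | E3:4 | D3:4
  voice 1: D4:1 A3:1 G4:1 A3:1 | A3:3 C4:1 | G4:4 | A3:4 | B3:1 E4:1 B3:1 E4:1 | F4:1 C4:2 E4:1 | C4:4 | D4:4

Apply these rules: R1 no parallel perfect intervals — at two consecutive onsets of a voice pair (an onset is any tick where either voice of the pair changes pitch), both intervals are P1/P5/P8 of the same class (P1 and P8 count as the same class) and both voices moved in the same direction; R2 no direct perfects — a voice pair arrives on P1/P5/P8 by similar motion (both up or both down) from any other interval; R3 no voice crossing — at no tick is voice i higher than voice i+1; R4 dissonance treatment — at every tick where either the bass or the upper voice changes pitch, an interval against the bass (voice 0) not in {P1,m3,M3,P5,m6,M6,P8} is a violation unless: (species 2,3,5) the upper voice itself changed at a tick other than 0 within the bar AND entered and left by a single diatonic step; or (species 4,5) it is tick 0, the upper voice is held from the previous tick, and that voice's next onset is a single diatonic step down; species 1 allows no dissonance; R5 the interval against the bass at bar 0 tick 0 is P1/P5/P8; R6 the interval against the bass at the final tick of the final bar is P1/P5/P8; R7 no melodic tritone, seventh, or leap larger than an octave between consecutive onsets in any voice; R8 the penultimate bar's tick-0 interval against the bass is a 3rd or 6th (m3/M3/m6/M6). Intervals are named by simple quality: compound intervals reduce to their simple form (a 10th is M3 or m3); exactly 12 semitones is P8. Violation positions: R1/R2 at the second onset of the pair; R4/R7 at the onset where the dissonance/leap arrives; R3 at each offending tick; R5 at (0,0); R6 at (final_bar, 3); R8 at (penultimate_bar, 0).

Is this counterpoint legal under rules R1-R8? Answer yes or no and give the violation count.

bar 0: v0=D3 v1=D4 (P8)
bar 1: v0=F3 v1=A3 (M3)
bar 2: v0=G3 v1=G4 (P8)
bar 3: v0=F3 v1=A3 (M3)
bar 4: v0=G3 v1=B3 (M3)
bar 5: v0=A3 v1=F4 (m6)
bar 6: v0=E3 v1=C4 (m6)
bar 7: v0=D3 v1=D4 (P8)
  R4 @ bar0.2: D3/G4 P4 untreated
  R7 @ bar0.2: A3->G4 leap 10st
  R7 @ bar0.3: G4->A3 leap 10st
  R2 @ bar2.0: F3/C4 P5 -> G3/G4 P8 similar
  R7 @ bar3.0: G4->A3 leap 10st

No (5 violations)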